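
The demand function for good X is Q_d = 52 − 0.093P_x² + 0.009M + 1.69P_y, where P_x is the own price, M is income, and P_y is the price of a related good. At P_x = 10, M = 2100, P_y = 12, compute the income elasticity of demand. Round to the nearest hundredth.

First evaluate Q_d: 52 − 0.093(10)² + 0.009(2100) + 1.69(12) = 52 − 9.3 + 18.9 + 20.28 = 81.88.
∂Q_d/∂M = +0.009, so E_I = 0.009·(2100/81.88) ≈ 0.23.
E_I ∈ (0,1): normal good (necessity).

0.23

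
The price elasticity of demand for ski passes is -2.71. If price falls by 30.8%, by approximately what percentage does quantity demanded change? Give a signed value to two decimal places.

83.47

%ΔQ ≈ E × %ΔP = (-2.71) × (-30.8%) ≈ 83.47%.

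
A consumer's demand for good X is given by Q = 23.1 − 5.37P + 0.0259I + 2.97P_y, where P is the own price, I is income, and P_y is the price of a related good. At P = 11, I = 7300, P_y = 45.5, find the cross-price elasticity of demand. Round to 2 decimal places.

0.47

Evaluating quantity at (P, I, P_y) gives Q = 23.1 − 5.37(11) + 0.0259(7300) + 2.97(45.5) = 23.1 − 59.07 + 189.07 + 135.135 = 288.235.
∂Q/∂P_y = +2.97, so E_xy = 2.97·(45.5/288.235) ≈ 0.47.
E_xy > 0: the goods are substitutes.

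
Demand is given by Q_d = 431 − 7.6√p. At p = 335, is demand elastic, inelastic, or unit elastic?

At p = 335, Q_d = 291.8972.
dQ_d/dp = −7.6/(2√p) = −7.6/(2·18.303).
Point elasticity E = (dQ_d/dp)·(p/Q_d) = -0.2076 × 335/291.8972 ≈ -0.238.
|E| ≈ 0.238 < 1, so demand is inelastic.

inelastic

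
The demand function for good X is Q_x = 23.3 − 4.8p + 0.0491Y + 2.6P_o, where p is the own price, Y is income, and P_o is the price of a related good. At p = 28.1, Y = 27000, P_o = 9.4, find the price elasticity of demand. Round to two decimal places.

-0.11

Substituting, Q_x = 23.3 − 4.8(28.1) + 0.0491(27000) + 2.6(9.4) = 23.3 − 134.88 + 1325.7 + 24.44 = 1238.56.
∂Q_x/∂p = −4.8, so E_p = (−4.8)·(28.1/1238.56) ≈ -0.11.
|E_p| < 1: demand is inelastic.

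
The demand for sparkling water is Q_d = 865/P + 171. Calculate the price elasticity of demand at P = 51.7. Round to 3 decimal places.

-0.089

At P = 51.7, Q_d = 187.7311.
dQ_d/dP = −865/P² = −0.3236.
Point elasticity E = (dQ_d/dP)·(P/Q_d) = -0.3236 × 51.7/187.7311 ≈ -0.089.
|E| < 1, so demand is inelastic at this price.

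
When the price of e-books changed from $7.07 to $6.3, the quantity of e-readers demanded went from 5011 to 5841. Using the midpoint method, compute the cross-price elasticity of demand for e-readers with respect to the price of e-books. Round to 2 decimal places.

-1.33

%ΔQ_x = (5841 − 5011)/[(5011+5841)/2] = 830/5426 ≈ 0.1530.
%ΔP_y = (6.3 − 7.07)/[(7.07+6.3)/2] ≈ -0.1152.
E_xy = 0.1530/-0.1152 ≈ -1.33.
E_xy < 0, so e-readers and e-books are complements.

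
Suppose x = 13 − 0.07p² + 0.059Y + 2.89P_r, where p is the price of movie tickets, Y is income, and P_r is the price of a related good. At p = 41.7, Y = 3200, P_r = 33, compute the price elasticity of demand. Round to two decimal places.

Substituting, x = 13 − 0.07(41.7)² + 0.059(3200) + 2.89(33) = 13 − 121.7223 + 188.8 + 95.37 = 175.4477.
∂x/∂p = −2·0.07·p = -5.838, so E_p = -5.838·(41.7/175.4477) ≈ -1.39.
|E_p| > 1: demand is elastic.

-1.39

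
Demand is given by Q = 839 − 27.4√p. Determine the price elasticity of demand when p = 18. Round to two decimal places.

-0.08

At p = 18, Q = 722.7516.
dQ/dp = −27.4/(2√p) = −27.4/(2·4.2426).
Point elasticity E = (dQ/dp)·(p/Q) = -3.2291 × 18/722.7516 ≈ -0.08.
|E| < 1, so demand is inelastic at this price.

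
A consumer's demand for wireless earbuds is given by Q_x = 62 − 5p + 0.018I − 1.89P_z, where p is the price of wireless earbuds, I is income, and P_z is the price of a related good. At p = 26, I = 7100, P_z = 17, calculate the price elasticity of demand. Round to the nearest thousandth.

Evaluating quantity at (p, I, P_z) gives Q_x = 62 − 5(26) + 0.018(7100) − 1.89(17) = 62 − 130 + 127.8 − 32.13 = 27.67.
∂Q_x/∂p = −5, so E_p = (−5)·(26/27.67) ≈ -4.698.
|E_p| > 1: demand is elastic.

-4.698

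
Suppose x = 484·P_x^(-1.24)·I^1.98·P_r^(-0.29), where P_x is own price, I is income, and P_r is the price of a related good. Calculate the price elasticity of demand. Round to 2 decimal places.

-1.24

For a Cobb–Douglas (constant-elasticity) form x = A·P_x^α·…, the elasticity with respect to P_x equals the exponent α at every point.
Here the exponent on P_x is -1.24, so the price elasticity of demand is -1.24.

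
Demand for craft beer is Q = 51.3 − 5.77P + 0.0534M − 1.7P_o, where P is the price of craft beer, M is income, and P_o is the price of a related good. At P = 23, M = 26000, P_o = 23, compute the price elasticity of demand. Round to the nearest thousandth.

Evaluating quantity at (P, M, P_o) gives Q = 51.3 − 5.77(23) + 0.0534(26000) − 1.7(23) = 51.3 − 132.71 + 1388.4 − 39.1 = 1267.89.
∂Q/∂P = −5.77, so E_p = (−5.77)·(23/1267.89) ≈ -0.105.
|E_p| < 1: demand is inelastic.

-0.105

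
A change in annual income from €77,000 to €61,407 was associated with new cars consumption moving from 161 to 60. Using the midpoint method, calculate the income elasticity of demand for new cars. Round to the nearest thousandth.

%ΔQ = (60 − 161)/[(161+60)/2] = -101/110.5 ≈ -0.9140.
%ΔI = (61,407 − 77,000)/[(77,000+61,407)/2] = -15593/69203.5 ≈ -0.2253.
E_I = %ΔQ/%ΔI ≈ 4.057.
E_I > 1: normal good (luxury).

4.057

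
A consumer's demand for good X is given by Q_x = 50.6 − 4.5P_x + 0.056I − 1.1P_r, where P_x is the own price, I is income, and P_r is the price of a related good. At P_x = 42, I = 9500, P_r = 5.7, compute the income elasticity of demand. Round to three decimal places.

1.374

Q_x = 50.6 − 4.5(42) + 0.056(9500) − 1.1(5.7) = 50.6 − 189 + 532 − 6.27 = 387.33.
∂Q_x/∂I = +0.056, so E_I = 0.056·(9500/387.33) ≈ 1.374.
E_I > 1: normal good (luxury).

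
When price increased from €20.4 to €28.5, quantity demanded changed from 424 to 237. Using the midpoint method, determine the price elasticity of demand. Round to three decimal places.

%ΔQ = (237 − 424)/[(424 + 237)/2] = -187/330.5 ≈ -0.5658.
%Δp = (28.5 − 20.4)/[(20.4 + 28.5)/2] = 8.1/24.45 ≈ 0.3313.
Arc elasticity E = %ΔQ/%Δp ≈ -0.5658/0.3313 ≈ -1.708.
|E| > 1: demand is elastic over this range.

-1.708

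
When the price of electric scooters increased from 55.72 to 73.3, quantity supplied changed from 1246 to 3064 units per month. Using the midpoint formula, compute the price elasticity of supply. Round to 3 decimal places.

%Δq = (3064 − 1246)/[(1246 + 3064)/2] = 1818/2155 ≈ 0.8436.
%ΔP = (73.3 − 55.72)/[(55.72 + 73.3)/2] = 17.58/64.51 ≈ 0.2725.
Arc elasticity E = %Δq/%ΔP ≈ 0.8436/0.2725 ≈ 3.096.
|E| > 1: supply is elastic over this range.

3.096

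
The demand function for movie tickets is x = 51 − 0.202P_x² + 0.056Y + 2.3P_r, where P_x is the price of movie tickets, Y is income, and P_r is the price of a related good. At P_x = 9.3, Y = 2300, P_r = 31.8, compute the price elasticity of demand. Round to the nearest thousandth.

-0.148

Substituting, x = 51 − 0.202(9.3)² + 0.056(2300) + 2.3(31.8) = 51 − 17.471 + 128.8 + 73.14 = 235.469.
∂x/∂P_x = −2·0.202·P_x = -3.7572, so E_p = -3.7572·(9.3/235.469) ≈ -0.148.
|E_p| < 1: demand is inelastic.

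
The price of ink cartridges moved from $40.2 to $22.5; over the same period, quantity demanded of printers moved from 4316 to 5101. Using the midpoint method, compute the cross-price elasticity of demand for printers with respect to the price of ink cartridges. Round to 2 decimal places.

-0.30

%ΔQ_x = (5101 − 4316)/[(4316+5101)/2] = 785/4708.5 ≈ 0.1667.
%ΔP_y = (22.5 − 40.2)/[(40.2+22.5)/2] ≈ -0.5646.
E_xy = 0.1667/-0.5646 ≈ -0.30.
E_xy < 0, so printers and ink cartridges are complements.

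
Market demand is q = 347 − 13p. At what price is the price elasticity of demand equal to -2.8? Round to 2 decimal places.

Set −bp/(a − bp) = −2.8 ⇒ bp = 2.8(a − bp) ⇒ bp(1+2.8) = 2.8·a.
p = 2.8·347/(13·3.8) ≈ 19.67.

19.67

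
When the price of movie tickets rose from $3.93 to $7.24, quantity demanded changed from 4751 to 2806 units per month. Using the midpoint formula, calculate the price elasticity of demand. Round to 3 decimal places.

%ΔQ = (2806 − 4751)/[(4751 + 2806)/2] = -1945/3778.5 ≈ -0.5148.
%Δp = (7.24 − 3.93)/[(3.93 + 7.24)/2] = 3.31/5.585 ≈ 0.5927.
Arc elasticity E = %ΔQ/%Δp ≈ -0.5148/0.5927 ≈ -0.869.
|E| < 1: demand is inelastic over this range.

-0.869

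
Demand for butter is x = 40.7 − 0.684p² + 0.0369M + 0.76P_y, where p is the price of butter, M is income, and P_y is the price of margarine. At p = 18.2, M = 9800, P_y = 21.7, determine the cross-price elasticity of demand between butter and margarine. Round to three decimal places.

Substituting, x = 40.7 − 0.684(18.2)² + 0.0369(9800) + 0.76(21.7) = 40.7 − 226.5682 + 361.62 + 16.492 = 192.2438.
∂x/∂P_y = +0.76, so E_xy = 0.76·(21.7/192.2438) ≈ 0.086.
E_xy > 0: the goods are substitutes.

0.086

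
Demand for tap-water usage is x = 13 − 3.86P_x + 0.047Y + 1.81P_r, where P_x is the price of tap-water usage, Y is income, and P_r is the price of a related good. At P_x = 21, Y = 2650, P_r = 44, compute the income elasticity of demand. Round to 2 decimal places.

At the given point, x = 13 − 3.86(21) + 0.047(2650) + 1.81(44) = 13 − 81.06 + 124.55 + 79.64 = 136.13.
∂x/∂Y = +0.047, so E_I = 0.047·(2650/136.13) ≈ 0.91.
E_I ∈ (0,1): normal good (necessity).

0.91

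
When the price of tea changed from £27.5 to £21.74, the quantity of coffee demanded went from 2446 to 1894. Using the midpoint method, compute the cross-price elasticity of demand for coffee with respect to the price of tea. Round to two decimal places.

%ΔQ_x = (1894 − 2446)/[(2446+1894)/2] = -552/2170 ≈ -0.2544.
%ΔP_y = (21.74 − 27.5)/[(27.5+21.74)/2] ≈ -0.2340.
E_xy = -0.2544/-0.2340 ≈ 1.09.
E_xy > 0, so coffee and tea are substitutes.

1.09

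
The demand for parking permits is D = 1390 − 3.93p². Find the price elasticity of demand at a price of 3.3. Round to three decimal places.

At p = 3.3, D = 1347.2023.
dD/dp = −2·3.93·p = −25.938.
Point elasticity E = (dD/dp)·(p/D) = -25.938 × 3.3/1347.2023 ≈ -0.064.
|E| < 1, so demand is inelastic at this price.

-0.064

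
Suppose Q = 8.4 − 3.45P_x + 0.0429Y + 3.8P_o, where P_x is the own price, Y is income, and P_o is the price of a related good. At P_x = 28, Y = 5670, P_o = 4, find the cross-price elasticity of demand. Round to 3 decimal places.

First evaluate Q: 8.4 − 3.45(28) + 0.0429(5670) + 3.8(4) = 8.4 − 96.6 + 243.243 + 15.2 = 170.243.
∂Q/∂P_o = +3.8, so E_xy = 3.8·(4/170.243) ≈ 0.089.
E_xy > 0: the goods are substitutes.

0.089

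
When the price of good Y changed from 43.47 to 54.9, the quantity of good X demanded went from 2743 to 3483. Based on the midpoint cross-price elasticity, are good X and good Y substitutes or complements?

%ΔQ_x = (3483 − 2743)/[(2743+3483)/2] = 740/3113 ≈ 0.2377.
%ΔP_y = (54.9 − 43.47)/[(43.47+54.9)/2] ≈ 0.2324.
E_xy = 0.2377/0.2324 ≈ 1.023.
E_xy > 0, so the goods are substitutes.

substitutes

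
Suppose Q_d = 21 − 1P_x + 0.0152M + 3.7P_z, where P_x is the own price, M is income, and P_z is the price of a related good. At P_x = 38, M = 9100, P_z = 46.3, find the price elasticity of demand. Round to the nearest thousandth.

-0.130

Evaluating quantity at (P_x, M, P_z) gives Q_d = 21 − 1(38) + 0.0152(9100) + 3.7(46.3) = 21 − 38 + 138.32 + 171.31 = 292.63.
∂Q_d/∂P_x = −1, so E_p = (−1)·(38/292.63) ≈ -0.130.
|E_p| < 1: demand is inelastic.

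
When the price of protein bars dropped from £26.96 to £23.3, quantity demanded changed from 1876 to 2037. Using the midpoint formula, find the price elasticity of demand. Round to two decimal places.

%Δq = (2037 − 1876)/[(1876 + 2037)/2] = 161/1956.5 ≈ 0.0823.
%Δp = (23.3 − 26.96)/[(26.96 + 23.3)/2] = -3.66/25.13 ≈ -0.1456.
Arc elasticity E = %Δq/%Δp ≈ 0.0823/-0.1456 ≈ -0.57.
|E| < 1: demand is inelastic over this range.

-0.57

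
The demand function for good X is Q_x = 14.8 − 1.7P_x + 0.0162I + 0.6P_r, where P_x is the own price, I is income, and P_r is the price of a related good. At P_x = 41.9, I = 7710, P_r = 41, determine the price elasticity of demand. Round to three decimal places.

At the given point, Q_x = 14.8 − 1.7(41.9) + 0.0162(7710) + 0.6(41) = 14.8 − 71.23 + 124.902 + 24.6 = 93.072.
∂Q_x/∂P_x = −1.7, so E_p = (−1.7)·(41.9/93.072) ≈ -0.765.
|E_p| < 1: demand is inelastic.

-0.765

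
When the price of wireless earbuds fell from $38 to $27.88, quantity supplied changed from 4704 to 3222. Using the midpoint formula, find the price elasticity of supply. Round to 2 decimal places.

1.22

%Δq = (3222 − 4704)/[(4704 + 3222)/2] = -1482/3963 ≈ -0.3740.
%ΔP = (27.88 − 38)/[(38 + 27.88)/2] = -10.12/32.94 ≈ -0.3072.
Arc elasticity E = %Δq/%ΔP ≈ -0.3740/-0.3072 ≈ 1.22.
|E| > 1: supply is elastic over this range.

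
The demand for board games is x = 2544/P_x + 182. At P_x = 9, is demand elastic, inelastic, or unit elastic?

inelastic

At P_x = 9, x = 464.6667.
dx/dP_x = −2544/P_x² = −31.4074.
Point elasticity E = (dx/dP_x)·(P_x/x) = -31.4074 × 9/464.6667 ≈ -0.608.
|E| ≈ 0.608 < 1, so demand is inelastic.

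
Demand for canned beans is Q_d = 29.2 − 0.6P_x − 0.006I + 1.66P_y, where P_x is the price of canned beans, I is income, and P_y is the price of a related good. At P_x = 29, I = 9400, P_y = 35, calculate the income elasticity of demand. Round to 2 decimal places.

-4.18

First evaluate Q_d: 29.2 − 0.6(29) − 0.006(9400) + 1.66(35) = 29.2 − 17.4 − 56.4 + 58.1 = 13.5.
∂Q_d/∂I = −0.006, so E_I = -0.006·(9400/13.5) ≈ -4.18.
E_I < 0: inferior good.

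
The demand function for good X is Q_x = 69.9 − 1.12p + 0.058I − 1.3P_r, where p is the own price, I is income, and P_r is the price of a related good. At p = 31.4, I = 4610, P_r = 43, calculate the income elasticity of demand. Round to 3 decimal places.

Evaluating quantity at (p, I, P_r) gives Q_x = 69.9 − 1.12(31.4) + 0.058(4610) − 1.3(43) = 69.9 − 35.168 + 267.38 − 55.9 = 246.212.
∂Q_x/∂I = +0.058, so E_I = 0.058·(4610/246.212) ≈ 1.086.
E_I > 1: normal good (luxury).

1.086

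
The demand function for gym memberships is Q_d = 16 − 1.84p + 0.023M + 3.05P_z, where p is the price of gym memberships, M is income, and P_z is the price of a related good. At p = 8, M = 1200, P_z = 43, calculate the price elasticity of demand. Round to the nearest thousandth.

-0.092

At the given point, Q_d = 16 − 1.84(8) + 0.023(1200) + 3.05(43) = 16 − 14.72 + 27.6 + 131.15 = 160.03.
∂Q_d/∂p = −1.84, so E_p = (−1.84)·(8/160.03) ≈ -0.092.
|E_p| < 1: demand is inelastic.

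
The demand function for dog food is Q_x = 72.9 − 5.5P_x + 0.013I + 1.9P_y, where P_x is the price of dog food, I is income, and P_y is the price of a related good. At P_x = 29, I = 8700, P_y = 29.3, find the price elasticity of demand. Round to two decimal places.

-1.94

Q_x = 72.9 − 5.5(29) + 0.013(8700) + 1.9(29.3) = 72.9 − 159.5 + 113.1 + 55.67 = 82.17.
∂Q_x/∂P_x = −5.5, so E_p = (−5.5)·(29/82.17) ≈ -1.94.
|E_p| > 1: demand is elastic.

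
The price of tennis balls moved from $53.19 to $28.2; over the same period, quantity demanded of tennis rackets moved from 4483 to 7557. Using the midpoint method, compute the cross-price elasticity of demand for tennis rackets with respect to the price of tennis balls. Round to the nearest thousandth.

-0.832

%ΔQ_x = (7557 − 4483)/[(4483+7557)/2] = 3074/6020 ≈ 0.5106.
%ΔP_y = (28.2 − 53.19)/[(53.19+28.2)/2] ≈ -0.6141.
E_xy = 0.5106/-0.6141 ≈ -0.832.
E_xy < 0, so tennis rackets and tennis balls are complements.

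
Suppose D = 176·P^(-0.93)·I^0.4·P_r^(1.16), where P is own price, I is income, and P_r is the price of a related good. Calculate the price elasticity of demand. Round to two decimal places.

-0.93

For a Cobb–Douglas (constant-elasticity) form D = A·P^α·…, the elasticity with respect to P equals the exponent α at every point.
Here the exponent on P is -0.93, so the price elasticity of demand is -0.93.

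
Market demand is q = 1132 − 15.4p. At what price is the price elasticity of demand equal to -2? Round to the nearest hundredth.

Set −bp/(a − bp) = −2 ⇒ bp = 2(a − bp) ⇒ bp(1+2) = 2·a.
p = 2·1132/(15.4·3) ≈ 49.00.

49.00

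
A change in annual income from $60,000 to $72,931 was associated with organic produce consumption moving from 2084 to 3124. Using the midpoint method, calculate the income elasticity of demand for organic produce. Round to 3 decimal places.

%ΔQ = (3124 − 2084)/[(2084+3124)/2] = 1040/2604 ≈ 0.3994.
%ΔI = (72,931 − 60,000)/[(60,000+72,931)/2] = 12931/66465.5 ≈ 0.1946.
E_I = %ΔQ/%ΔI ≈ 2.053.
E_I > 1: normal good (luxury).

2.053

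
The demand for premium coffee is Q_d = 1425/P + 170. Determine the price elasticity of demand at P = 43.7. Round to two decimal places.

At P = 43.7, Q_d = 202.6087.
dQ_d/dP = −1425/P² = −0.7462.
Point elasticity E = (dQ_d/dP)·(P/Q_d) = -0.7462 × 43.7/202.6087 ≈ -0.16.
|E| < 1, so demand is inelastic at this price.

-0.16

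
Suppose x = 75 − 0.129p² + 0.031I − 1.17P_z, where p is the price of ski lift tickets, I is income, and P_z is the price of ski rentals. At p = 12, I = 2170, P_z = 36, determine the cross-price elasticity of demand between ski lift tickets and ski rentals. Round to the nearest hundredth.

Evaluating quantity at (p, I, P_z) gives x = 75 − 0.129(12)² + 0.031(2170) − 1.17(36) = 75 − 18.576 + 67.27 − 42.12 = 81.574.
∂x/∂P_z = −1.17, so E_xy = -1.17·(36/81.574) ≈ -0.52.
E_xy < 0: the goods are complements.

-0.52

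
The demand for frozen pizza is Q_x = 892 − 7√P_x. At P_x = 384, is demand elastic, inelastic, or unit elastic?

At P_x = 384, Q_x = 754.8286.
dQ_x/dP_x = −7/(2√P_x) = −7/(2·19.5959).
Point elasticity E = (dQ_x/dP_x)·(P_x/Q_x) = -0.1786 × 384/754.8286 ≈ -0.091.
|E| ≈ 0.091 < 1, so demand is inelastic.

inelastic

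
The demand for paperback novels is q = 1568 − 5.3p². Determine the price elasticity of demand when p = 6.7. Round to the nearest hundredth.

At p = 6.7, q = 1330.083.
dq/dp = −2·5.3·p = −71.02.
Point elasticity E = (dq/dp)·(p/q) = -71.02 × 6.7/1330.083 ≈ -0.36.
|E| < 1, so demand is inelastic at this price.

-0.36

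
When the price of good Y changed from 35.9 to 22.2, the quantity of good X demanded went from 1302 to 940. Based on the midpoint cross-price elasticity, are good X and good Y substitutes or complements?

%ΔQ_x = (940 − 1302)/[(1302+940)/2] = -362/1121 ≈ -0.3229.
%ΔP_y = (22.2 − 35.9)/[(35.9+22.2)/2] ≈ -0.4716.
E_xy = -0.3229/-0.4716 ≈ 0.685.
E_xy > 0, so the goods are substitutes.

substitutes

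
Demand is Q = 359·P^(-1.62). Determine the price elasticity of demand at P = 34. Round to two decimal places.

For a Cobb–Douglas (constant-elasticity) form Q = A·P^α·…, the elasticity with respect to P equals the exponent α at every point.
Here the exponent on P is -1.62, so the price elasticity of demand is -1.62.

-1.62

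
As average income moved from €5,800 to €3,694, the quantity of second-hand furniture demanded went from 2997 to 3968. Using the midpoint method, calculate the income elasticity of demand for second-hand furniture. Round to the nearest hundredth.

%ΔQ = (3968 − 2997)/[(2997+3968)/2] = 971/3482.5 ≈ 0.2788.
%ΔY = (3,694 − 5,800)/[(5,800+3,694)/2] = -2106/4747 ≈ -0.4436.
E_I = %ΔQ/%ΔY ≈ -0.63.
E_I < 0: inferior good.

-0.63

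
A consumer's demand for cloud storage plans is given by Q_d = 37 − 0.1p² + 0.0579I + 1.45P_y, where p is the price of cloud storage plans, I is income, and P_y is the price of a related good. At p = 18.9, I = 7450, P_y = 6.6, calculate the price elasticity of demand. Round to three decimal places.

-0.162

First evaluate Q_d: 37 − 0.1(18.9)² + 0.0579(7450) + 1.45(6.6) = 37 − 35.721 + 431.355 + 9.57 = 442.204.
∂Q_d/∂p = −2·0.1·p = -3.78, so E_p = -3.78·(18.9/442.204) ≈ -0.162.
|E_p| < 1: demand is inelastic.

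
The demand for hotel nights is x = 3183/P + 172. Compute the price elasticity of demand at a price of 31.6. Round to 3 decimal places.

-0.369

At P = 31.6, x = 272.7278.
dx/dP = −3183/P² = −3.1876.
Point elasticity E = (dx/dP)·(P/x) = -3.1876 × 31.6/272.7278 ≈ -0.369.
|E| < 1, so demand is inelastic at this price.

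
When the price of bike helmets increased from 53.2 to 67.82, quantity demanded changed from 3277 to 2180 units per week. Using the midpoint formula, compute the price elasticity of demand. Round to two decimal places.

-1.66

%Δq = (2180 − 3277)/[(3277 + 2180)/2] = -1097/2728.5 ≈ -0.4021.
%ΔP = (67.82 − 53.2)/[(53.2 + 67.82)/2] = 14.62/60.51 ≈ 0.2416.
Arc elasticity E = %Δq/%ΔP ≈ -0.4021/0.2416 ≈ -1.66.
|E| > 1: demand is elastic over this range.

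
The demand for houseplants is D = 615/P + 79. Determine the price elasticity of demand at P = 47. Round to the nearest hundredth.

At P = 47, D = 92.0851.
dD/dP = −615/P² = −0.2784.
Point elasticity E = (dD/dP)·(P/D) = -0.2784 × 47/92.0851 ≈ -0.14.
|E| < 1, so demand is inelastic at this price.

-0.14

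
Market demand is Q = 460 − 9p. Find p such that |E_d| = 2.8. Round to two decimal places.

37.66

Set −bp/(a − bp) = −2.8 ⇒ bp = 2.8(a − bp) ⇒ bp(1+2.8) = 2.8·a.
p = 2.8·460/(9·3.8) ≈ 37.66.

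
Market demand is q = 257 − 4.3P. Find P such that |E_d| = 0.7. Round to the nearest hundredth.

Set −bP/(a − bP) = −0.7 ⇒ bP = 0.7(a − bP) ⇒ bP(1+0.7) = 0.7·a.
P = 0.7·257/(4.3·1.7) ≈ 24.61.

24.61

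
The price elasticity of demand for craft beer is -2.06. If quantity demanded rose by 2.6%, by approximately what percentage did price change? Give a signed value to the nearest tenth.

%ΔQ ≈ E × %ΔP ⇒ %ΔP = %ΔQ / E = (2.6%)/(-2.06) ≈ -1.3%.

-1.3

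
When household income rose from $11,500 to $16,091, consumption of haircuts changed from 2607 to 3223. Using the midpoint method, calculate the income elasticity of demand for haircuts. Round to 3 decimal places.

0.635

%ΔQ = (3223 − 2607)/[(2607+3223)/2] = 616/2915 ≈ 0.2113.
%ΔY = (16,091 − 11,500)/[(11,500+16,091)/2] = 4591/13795.5 ≈ 0.3328.
E_I = %ΔQ/%ΔY ≈ 0.635.
E_I ∈ (0,1): normal good (necessity).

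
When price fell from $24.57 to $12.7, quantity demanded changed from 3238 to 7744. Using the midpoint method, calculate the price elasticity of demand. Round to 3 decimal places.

-1.288

%ΔQ = (7744 − 3238)/[(3238 + 7744)/2] = 4506/5491 ≈ 0.8206.
%ΔP = (12.7 − 24.57)/[(24.57 + 12.7)/2] = -11.87/18.635 ≈ -0.6370.
Arc elasticity E = %ΔQ/%ΔP ≈ 0.8206/-0.6370 ≈ -1.288.
|E| > 1: demand is elastic over this range.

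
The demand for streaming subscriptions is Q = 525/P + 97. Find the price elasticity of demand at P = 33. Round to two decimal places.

-0.14

At P = 33, Q = 112.9091.
dQ/dP = −525/P² = −0.4821.
Point elasticity E = (dQ/dP)·(P/Q) = -0.4821 × 33/112.9091 ≈ -0.14.
|E| < 1, so demand is inelastic at this price.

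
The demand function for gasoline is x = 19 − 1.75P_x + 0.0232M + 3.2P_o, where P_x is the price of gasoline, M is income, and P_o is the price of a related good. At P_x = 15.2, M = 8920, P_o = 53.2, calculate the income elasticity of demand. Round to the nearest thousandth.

First evaluate x: 19 − 1.75(15.2) + 0.0232(8920) + 3.2(53.2) = 19 − 26.6 + 206.944 + 170.24 = 369.584.
∂x/∂M = +0.0232, so E_I = 0.0232·(8920/369.584) ≈ 0.560.
E_I ∈ (0,1): normal good (necessity).

0.560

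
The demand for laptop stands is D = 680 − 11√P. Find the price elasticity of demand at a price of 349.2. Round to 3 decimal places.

At P = 349.2, D = 474.4442.
dD/dP = −11/(2√P) = −11/(2·18.6869).
Point elasticity E = (dD/dP)·(P/D) = -0.2943 × 349.2/474.4442 ≈ -0.217.
|E| < 1, so demand is inelastic at this price.

-0.217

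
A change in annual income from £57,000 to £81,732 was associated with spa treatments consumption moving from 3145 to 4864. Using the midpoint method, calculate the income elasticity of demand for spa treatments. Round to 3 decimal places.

%ΔQ = (4864 − 3145)/[(3145+4864)/2] = 1719/4004.5 ≈ 0.4293.
%ΔY = (81,732 − 57,000)/[(57,000+81,732)/2] = 24732/69366 ≈ 0.3565.
E_I = %ΔQ/%ΔY ≈ 1.204.
E_I > 1: normal good (luxury).

1.204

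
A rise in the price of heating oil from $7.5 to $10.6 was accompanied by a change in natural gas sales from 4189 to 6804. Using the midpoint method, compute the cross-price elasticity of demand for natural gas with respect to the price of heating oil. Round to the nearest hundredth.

1.39

%ΔQ_x = (6804 − 4189)/[(4189+6804)/2] = 2615/5496.5 ≈ 0.4758.
%ΔP_y = (10.6 − 7.5)/[(7.5+10.6)/2] ≈ 0.3425.
E_xy = 0.4758/0.3425 ≈ 1.39.
E_xy > 0, so natural gas and heating oil are substitutes.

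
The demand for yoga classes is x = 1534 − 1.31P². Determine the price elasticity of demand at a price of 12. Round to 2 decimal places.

-0.28

At P = 12, x = 1345.36.
dx/dP = −2·1.31·P = −31.44.
Point elasticity E = (dx/dP)·(P/x) = -31.44 × 12/1345.36 ≈ -0.28.
|E| < 1, so demand is inelastic at this price.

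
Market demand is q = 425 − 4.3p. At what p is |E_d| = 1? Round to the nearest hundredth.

49.42

For linear demand q = a − bp, E = −bp/(a − bp). |E| = 1 ⇒ bp = a − bp ⇒ p = a/(2b).
p = 425/(2·4.3) ≈ 49.42.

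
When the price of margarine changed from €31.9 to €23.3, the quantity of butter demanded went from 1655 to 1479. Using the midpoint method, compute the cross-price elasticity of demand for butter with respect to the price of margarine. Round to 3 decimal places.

0.360

%ΔQ_x = (1479 − 1655)/[(1655+1479)/2] = -176/1567 ≈ -0.1123.
%ΔP_y = (23.3 − 31.9)/[(31.9+23.3)/2] ≈ -0.3116.
E_xy = -0.1123/-0.3116 ≈ 0.360.
E_xy > 0, so butter and margarine are substitutes.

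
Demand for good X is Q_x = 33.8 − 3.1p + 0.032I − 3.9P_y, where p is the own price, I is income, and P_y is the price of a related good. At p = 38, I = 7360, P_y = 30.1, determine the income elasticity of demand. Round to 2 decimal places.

Evaluating quantity at (p, I, P_y) gives Q_x = 33.8 − 3.1(38) + 0.032(7360) − 3.9(30.1) = 33.8 − 117.8 + 235.52 − 117.39 = 34.13.
∂Q_x/∂I = +0.032, so E_I = 0.032·(7360/34.13) ≈ 6.90.
E_I > 1: normal good (luxury).

6.90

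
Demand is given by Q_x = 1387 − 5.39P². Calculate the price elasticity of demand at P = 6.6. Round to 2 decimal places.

-0.41

At P = 6.6, Q_x = 1152.2116.
dQ_x/dP = −2·5.39·P = −71.148.
Point elasticity E = (dQ_x/dP)·(P/Q_x) = -71.148 × 6.6/1152.2116 ≈ -0.41.
|E| < 1, so demand is inelastic at this price.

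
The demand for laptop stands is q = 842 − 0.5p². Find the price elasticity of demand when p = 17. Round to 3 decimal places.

At p = 17, q = 697.5.
dq/dp = −2·0.5·p = −17.
Point elasticity E = (dq/dp)·(p/q) = -17 × 17/697.5 ≈ -0.414.
|E| < 1, so demand is inelastic at this price.

-0.414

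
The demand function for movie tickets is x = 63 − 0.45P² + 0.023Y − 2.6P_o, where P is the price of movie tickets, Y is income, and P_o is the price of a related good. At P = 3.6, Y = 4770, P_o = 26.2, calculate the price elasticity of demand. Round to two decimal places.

Substituting, x = 63 − 0.45(3.6)² + 0.023(4770) − 2.6(26.2) = 63 − 5.832 + 109.71 − 68.12 = 98.758.
∂x/∂P = −2·0.45·P = -3.24, so E_p = -3.24·(3.6/98.758) ≈ -0.12.
|E_p| < 1: demand is inelastic.

-0.12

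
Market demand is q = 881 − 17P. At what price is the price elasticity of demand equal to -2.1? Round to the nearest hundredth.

Set −bP/(a − bP) = −2.1 ⇒ bP = 2.1(a − bP) ⇒ bP(1+2.1) = 2.1·a.
P = 2.1·881/(17·3.1) ≈ 35.11.

35.11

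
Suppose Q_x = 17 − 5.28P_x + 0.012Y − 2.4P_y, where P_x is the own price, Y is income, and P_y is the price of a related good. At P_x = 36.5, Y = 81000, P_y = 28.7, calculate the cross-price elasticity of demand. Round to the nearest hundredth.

-0.09

Evaluating quantity at (P_x, Y, P_y) gives Q_x = 17 − 5.28(36.5) + 0.012(81000) − 2.4(28.7) = 17 − 192.72 + 972 − 68.88 = 727.4.
∂Q_x/∂P_y = −2.4, so E_xy = -2.4·(28.7/727.4) ≈ -0.09.
E_xy < 0: the goods are complements.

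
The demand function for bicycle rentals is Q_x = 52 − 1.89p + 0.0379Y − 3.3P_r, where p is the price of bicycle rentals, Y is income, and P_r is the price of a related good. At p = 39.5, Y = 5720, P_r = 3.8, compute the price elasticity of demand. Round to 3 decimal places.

Evaluating quantity at (p, Y, P_r) gives Q_x = 52 − 1.89(39.5) + 0.0379(5720) − 3.3(3.8) = 52 − 74.655 + 216.788 − 12.54 = 181.593.
∂Q_x/∂p = −1.89, so E_p = (−1.89)·(39.5/181.593) ≈ -0.411.
|E_p| < 1: demand is inelastic.

-0.411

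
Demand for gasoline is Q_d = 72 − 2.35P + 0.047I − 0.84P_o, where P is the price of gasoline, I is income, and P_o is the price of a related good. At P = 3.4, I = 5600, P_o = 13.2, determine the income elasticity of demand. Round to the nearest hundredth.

Q_d = 72 − 2.35(3.4) + 0.047(5600) − 0.84(13.2) = 72 − 7.99 + 263.2 − 11.088 = 316.122.
∂Q_d/∂I = +0.047, so E_I = 0.047·(5600/316.122) ≈ 0.83.
E_I ∈ (0,1): normal good (necessity).

0.83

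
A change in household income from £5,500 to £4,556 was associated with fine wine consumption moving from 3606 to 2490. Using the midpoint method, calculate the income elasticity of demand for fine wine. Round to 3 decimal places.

1.950

%ΔQ = (2490 − 3606)/[(3606+2490)/2] = -1116/3048 ≈ -0.3661.
%ΔY = (4,556 − 5,500)/[(5,500+4,556)/2] = -944/5028 ≈ -0.1877.
E_I = %ΔQ/%ΔY ≈ 1.950.
E_I > 1: normal good (luxury).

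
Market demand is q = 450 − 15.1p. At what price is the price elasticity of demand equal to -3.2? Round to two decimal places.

Set −bp/(a − bp) = −3.2 ⇒ bp = 3.2(a − bp) ⇒ bp(1+3.2) = 3.2·a.
p = 3.2·450/(15.1·4.2) ≈ 22.71.

22.71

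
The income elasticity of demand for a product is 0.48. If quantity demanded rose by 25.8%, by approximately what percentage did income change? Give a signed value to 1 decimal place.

53.8

%ΔQ ≈ E × %ΔI ⇒ %ΔI = %ΔQ / E = (25.8%)/(0.48) ≈ 53.8%.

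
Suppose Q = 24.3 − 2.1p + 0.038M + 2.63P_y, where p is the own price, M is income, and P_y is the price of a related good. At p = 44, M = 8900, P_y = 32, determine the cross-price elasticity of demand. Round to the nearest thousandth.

0.238

Evaluating quantity at (p, M, P_y) gives Q = 24.3 − 2.1(44) + 0.038(8900) + 2.63(32) = 24.3 − 92.4 + 338.2 + 84.16 = 354.26.
∂Q/∂P_y = +2.63, so E_xy = 2.63·(32/354.26) ≈ 0.238.
E_xy > 0: the goods are substitutes.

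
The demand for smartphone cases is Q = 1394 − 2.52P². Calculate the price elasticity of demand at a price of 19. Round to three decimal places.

-3.757

At P = 19, Q = 484.28.
dQ/dP = −2·2.52·P = −95.76.
Point elasticity E = (dQ/dP)·(P/Q) = -95.76 × 19/484.28 ≈ -3.757.
|E| > 1, so demand is elastic at this price.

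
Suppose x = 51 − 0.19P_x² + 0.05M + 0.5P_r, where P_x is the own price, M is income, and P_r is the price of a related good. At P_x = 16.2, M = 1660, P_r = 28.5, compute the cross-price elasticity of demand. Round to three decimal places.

0.145

First evaluate x: 51 − 0.19(16.2)² + 0.05(1660) + 0.5(28.5) = 51 − 49.8636 + 83 + 14.25 = 98.3864.
∂x/∂P_r = +0.5, so E_xy = 0.5·(28.5/98.3864) ≈ 0.145.
E_xy > 0: the goods are substitutes.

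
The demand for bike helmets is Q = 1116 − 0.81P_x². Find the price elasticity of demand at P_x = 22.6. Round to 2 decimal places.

-1.18

At P_x = 22.6, Q = 702.2844.
dQ/dP_x = −2·0.81·P_x = −36.612.
Point elasticity E = (dQ/dP_x)·(P_x/Q) = -36.612 × 22.6/702.2844 ≈ -1.18.
|E| > 1, so demand is elastic at this price.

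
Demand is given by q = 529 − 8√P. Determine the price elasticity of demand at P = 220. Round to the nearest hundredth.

At P = 220, q = 410.3408.
dq/dP = −8/(2√P) = −8/(2·14.8324).
Point elasticity E = (dq/dP)·(P/q) = -0.2697 × 220/410.3408 ≈ -0.14.
|E| < 1, so demand is inelastic at this price.

-0.14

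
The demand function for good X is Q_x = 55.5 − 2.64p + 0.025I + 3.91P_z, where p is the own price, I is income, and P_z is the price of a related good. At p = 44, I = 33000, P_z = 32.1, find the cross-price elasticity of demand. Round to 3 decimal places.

0.141

Evaluating quantity at (p, I, P_z) gives Q_x = 55.5 − 2.64(44) + 0.025(33000) + 3.91(32.1) = 55.5 − 116.16 + 825 + 125.511 = 889.851.
∂Q_x/∂P_z = +3.91, so E_xy = 3.91·(32.1/889.851) ≈ 0.141.
E_xy > 0: the goods are substitutes.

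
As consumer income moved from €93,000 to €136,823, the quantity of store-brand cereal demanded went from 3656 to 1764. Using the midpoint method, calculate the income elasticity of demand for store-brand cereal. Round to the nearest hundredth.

-1.83

%ΔQ = (1764 − 3656)/[(3656+1764)/2] = -1892/2710 ≈ -0.6982.
%ΔI = (136,823 − 93,000)/[(93,000+136,823)/2] = 43823/114911.5 ≈ 0.3814.
E_I = %ΔQ/%ΔI ≈ -1.83.
E_I < 0: inferior good.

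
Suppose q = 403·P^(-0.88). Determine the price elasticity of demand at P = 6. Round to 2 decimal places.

For a Cobb–Douglas (constant-elasticity) form q = A·P^α·…, the elasticity with respect to P equals the exponent α at every point.
Here the exponent on P is -0.88, so the price elasticity of demand is -0.88.

-0.88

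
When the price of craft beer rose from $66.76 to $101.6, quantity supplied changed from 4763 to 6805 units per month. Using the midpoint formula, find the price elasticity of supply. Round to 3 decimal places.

0.853

%Δq = (6805 − 4763)/[(4763 + 6805)/2] = 2042/5784 ≈ 0.3530.
%ΔP = (101.6 − 66.76)/[(66.76 + 101.6)/2] = 34.84/84.18 ≈ 0.4139.
Arc elasticity E = %Δq/%ΔP ≈ 0.3530/0.4139 ≈ 0.853.
|E| < 1: supply is inelastic over this range.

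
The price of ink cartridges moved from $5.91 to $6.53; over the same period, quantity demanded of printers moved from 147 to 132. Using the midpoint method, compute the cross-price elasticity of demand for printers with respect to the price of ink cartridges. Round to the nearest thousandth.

%ΔQ_x = (132 − 147)/[(147+132)/2] = -15/139.5 ≈ -0.1075.
%ΔP_y = (6.53 − 5.91)/[(5.91+6.53)/2] ≈ 0.0997.
E_xy = -0.1075/0.0997 ≈ -1.079.
E_xy < 0, so printers and ink cartridges are complements.

-1.079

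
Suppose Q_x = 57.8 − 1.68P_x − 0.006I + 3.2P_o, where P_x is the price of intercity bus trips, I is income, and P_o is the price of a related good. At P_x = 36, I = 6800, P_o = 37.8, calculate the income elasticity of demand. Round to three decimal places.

Substituting, Q_x = 57.8 − 1.68(36) − 0.006(6800) + 3.2(37.8) = 57.8 − 60.48 − 40.8 + 120.96 = 77.48.
∂Q_x/∂I = −0.006, so E_I = -0.006·(6800/77.48) ≈ -0.527.
E_I < 0: inferior good.

-0.527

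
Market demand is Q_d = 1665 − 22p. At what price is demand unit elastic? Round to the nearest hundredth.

For linear demand Q_d = a − bp, E = −bp/(a − bp). |E| = 1 ⇒ bp = a − bp ⇒ p = a/(2b).
p = 1665/(2·22) ≈ 37.84.

37.84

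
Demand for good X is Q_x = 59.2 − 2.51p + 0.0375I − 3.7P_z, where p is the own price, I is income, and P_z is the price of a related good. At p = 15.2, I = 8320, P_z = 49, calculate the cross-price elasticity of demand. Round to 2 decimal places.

Evaluating quantity at (p, I, P_z) gives Q_x = 59.2 − 2.51(15.2) + 0.0375(8320) − 3.7(49) = 59.2 − 38.152 + 312 − 181.3 = 151.748.
∂Q_x/∂P_z = −3.7, so E_xy = -3.7·(49/151.748) ≈ -1.19.
E_xy < 0: the goods are complements.

-1.19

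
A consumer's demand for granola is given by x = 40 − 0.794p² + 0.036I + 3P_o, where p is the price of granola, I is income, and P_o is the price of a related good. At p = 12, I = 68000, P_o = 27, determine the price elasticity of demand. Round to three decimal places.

Evaluating quantity at (p, I, P_o) gives x = 40 − 0.794(12)² + 0.036(68000) + 3(27) = 40 − 114.336 + 2448 + 81 = 2454.664.
∂x/∂p = −2·0.794·p = -19.056, so E_p = -19.056·(12/2454.664) ≈ -0.093.
|E_p| < 1: demand is inelastic.

-0.093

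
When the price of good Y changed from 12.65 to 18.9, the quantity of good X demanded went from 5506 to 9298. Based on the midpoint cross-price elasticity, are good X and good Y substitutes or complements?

%ΔQ_x = (9298 − 5506)/[(5506+9298)/2] = 3792/7402 ≈ 0.5123.
%ΔP_y = (18.9 − 12.65)/[(12.65+18.9)/2] ≈ 0.3962.
E_xy = 0.5123/0.3962 ≈ 1.293.
E_xy > 0, so the goods are substitutes.

substitutes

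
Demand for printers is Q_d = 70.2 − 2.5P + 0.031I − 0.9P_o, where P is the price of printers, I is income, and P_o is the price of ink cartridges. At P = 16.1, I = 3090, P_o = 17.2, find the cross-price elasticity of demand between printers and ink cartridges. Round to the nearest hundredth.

At the given point, Q_d = 70.2 − 2.5(16.1) + 0.031(3090) − 0.9(17.2) = 70.2 − 40.25 + 95.79 − 15.48 = 110.26.
∂Q_d/∂P_o = −0.9, so E_xy = -0.9·(17.2/110.26) ≈ -0.14.
E_xy < 0: the goods are complements.

-0.14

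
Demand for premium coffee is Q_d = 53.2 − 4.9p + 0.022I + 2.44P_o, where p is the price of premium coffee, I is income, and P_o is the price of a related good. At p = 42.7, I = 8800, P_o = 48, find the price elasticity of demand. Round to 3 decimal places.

-1.353

Evaluating quantity at (p, I, P_o) gives Q_d = 53.2 − 4.9(42.7) + 0.022(8800) + 2.44(48) = 53.2 − 209.23 + 193.6 + 117.12 = 154.69.
∂Q_d/∂p = −4.9, so E_p = (−4.9)·(42.7/154.69) ≈ -1.353.
|E_p| > 1: demand is elastic.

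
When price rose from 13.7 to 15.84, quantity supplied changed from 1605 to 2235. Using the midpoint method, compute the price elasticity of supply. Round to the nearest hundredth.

2.26

%Δq = (2235 − 1605)/[(1605 + 2235)/2] = 630/1920 ≈ 0.3281.
%ΔP = (15.84 − 13.7)/[(13.7 + 15.84)/2] = 2.14/14.77 ≈ 0.1449.
Arc elasticity E = %Δq/%ΔP ≈ 0.3281/0.1449 ≈ 2.26.
|E| > 1: supply is elastic over this range.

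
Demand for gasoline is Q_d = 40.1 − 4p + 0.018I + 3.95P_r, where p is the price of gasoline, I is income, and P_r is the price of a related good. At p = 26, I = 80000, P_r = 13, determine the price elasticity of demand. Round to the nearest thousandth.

-0.073

Q_d = 40.1 − 4(26) + 0.018(80000) + 3.95(13) = 40.1 − 104 + 1440 + 51.35 = 1427.45.
∂Q_d/∂p = −4, so E_p = (−4)·(26/1427.45) ≈ -0.073.
|E_p| < 1: demand is inelastic.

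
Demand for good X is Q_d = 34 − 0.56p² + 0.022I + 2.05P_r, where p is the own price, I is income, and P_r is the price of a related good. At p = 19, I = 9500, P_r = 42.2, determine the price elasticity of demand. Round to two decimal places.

At the given point, Q_d = 34 − 0.56(19)² + 0.022(9500) + 2.05(42.2) = 34 − 202.16 + 209 + 86.51 = 127.35.
∂Q_d/∂p = −2·0.56·p = -21.28, so E_p = -21.28·(19/127.35) ≈ -3.17.
|E_p| > 1: demand is elastic.

-3.17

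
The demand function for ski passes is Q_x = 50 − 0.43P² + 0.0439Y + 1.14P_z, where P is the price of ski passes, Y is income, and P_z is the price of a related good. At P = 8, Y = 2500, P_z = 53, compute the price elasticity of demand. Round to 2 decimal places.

-0.29

At the given point, Q_x = 50 − 0.43(8)² + 0.0439(2500) + 1.14(53) = 50 − 27.52 + 109.75 + 60.42 = 192.65.
∂Q_x/∂P = −2·0.43·P = -6.88, so E_p = -6.88·(8/192.65) ≈ -0.29.
|E_p| < 1: demand is inelastic.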